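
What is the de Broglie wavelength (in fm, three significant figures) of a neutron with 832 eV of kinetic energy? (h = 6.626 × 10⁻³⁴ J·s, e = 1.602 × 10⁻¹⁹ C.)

λ = 992 fm

KE = 832 eV = 1.333 × 10⁻¹⁶ J.
p = √(2mKE) = √(2 × 1.675 × 10⁻²⁷ × 1.333 × 10⁻¹⁶) = 6.682 × 10⁻²² kg·m/s.
λ = h/p = 6.626 × 10⁻³⁴ / 6.682 × 10⁻²² = 9.92 × 10⁻¹³ m = 992 fm.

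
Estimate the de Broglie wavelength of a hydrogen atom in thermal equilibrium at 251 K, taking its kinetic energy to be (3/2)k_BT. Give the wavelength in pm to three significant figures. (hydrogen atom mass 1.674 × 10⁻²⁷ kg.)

λ = 159 pm

KE = (3/2)k_BT = 1.5 × 1.381 × 10⁻²³ × 251 = 5.199 × 10⁻²¹ J.
p = √(2mKE) = √(2 × 1.674 × 10⁻²⁷ × 5.199 × 10⁻²¹) = 4.172 × 10⁻²⁴ kg·m/s.
λ = h/p = 1.59 × 10⁻¹⁰ m = 159 pm.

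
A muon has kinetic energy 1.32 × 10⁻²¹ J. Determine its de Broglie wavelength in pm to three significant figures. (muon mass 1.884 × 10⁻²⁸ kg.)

p = √(2mKE) = √(2 × 1.884 × 10⁻²⁸ × 1.320 × 10⁻²¹) = 7.052 × 10⁻²⁵ kg·m/s.
λ = h/p = 6.626 × 10⁻³⁴ / 7.052 × 10⁻²⁵ = 9.40 × 10⁻¹⁰ m = 940 pm.

λ = 940 pm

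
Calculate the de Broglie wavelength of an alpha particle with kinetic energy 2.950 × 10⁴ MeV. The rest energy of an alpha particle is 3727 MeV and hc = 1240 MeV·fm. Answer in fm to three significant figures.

Total energy E = KE + m₀c² = 2.950 × 10⁴ + 3727 = 33227 MeV.
(pc)² = E² − (m₀c²)² = (33227)² − (3727)² = 1.090 × 10⁹ MeV², so pc = 3.302 × 10⁴ MeV.
λ = hc/(pc) = 1240 MeV·fm / 3.302 × 10⁴ MeV = 0.0376 fm.

λ = 0.0376 fm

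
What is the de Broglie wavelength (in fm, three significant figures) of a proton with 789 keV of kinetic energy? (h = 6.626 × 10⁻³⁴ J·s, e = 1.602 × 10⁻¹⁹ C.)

KE = 789 keV = 1.264 × 10⁻¹³ J.
p = √(2mKE) = √(2 × 1.673 × 10⁻²⁷ × 1.264 × 10⁻¹³) = 2.057 × 10⁻²⁰ kg·m/s.
λ = h/p = 6.626 × 10⁻³⁴ / 2.057 × 10⁻²⁰ = 3.22 × 10⁻¹⁴ m = 32.2 fm.

λ = 32.2 fm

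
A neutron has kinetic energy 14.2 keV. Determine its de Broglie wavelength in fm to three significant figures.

KE = 14.2 keV = 2.275 × 10⁻¹⁵ J.
p = √(2mKE) = √(2 × 1.675 × 10⁻²⁷ × 2.275 × 10⁻¹⁵) = 2.761 × 10⁻²¹ kg·m/s.
λ = h/p = 6.626 × 10⁻³⁴ / 2.761 × 10⁻²¹ = 2.40 × 10⁻¹³ m = 240 fm.

λ = 240 fm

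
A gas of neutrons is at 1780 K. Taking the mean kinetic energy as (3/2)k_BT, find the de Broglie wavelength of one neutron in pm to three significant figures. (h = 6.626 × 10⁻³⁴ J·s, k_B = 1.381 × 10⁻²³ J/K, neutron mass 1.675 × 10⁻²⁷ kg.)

KE = (3/2)k_BT = 1.5 × 1.381 × 10⁻²³ × 1780 = 3.687 × 10⁻²⁰ J.
p = √(2mKE) = √(2 × 1.675 × 10⁻²⁷ × 3.687 × 10⁻²⁰) = 1.111 × 10⁻²³ kg·m/s.
λ = h/p = 5.96 × 10⁻¹¹ m = 59.6 pm.

λ = 59.6 pm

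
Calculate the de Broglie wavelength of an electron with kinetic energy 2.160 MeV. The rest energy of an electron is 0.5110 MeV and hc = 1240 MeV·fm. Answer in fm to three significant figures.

λ = 473 fm

Total energy E = KE + m₀c² = 2.160 + 0.5110 = 2.6710 MeV.
(pc)² = E² − (m₀c²)² = (2.6710)² − (0.5110)² = 6.873 MeV², so pc = 2.622 MeV.
λ = hc/(pc) = 1240 MeV·fm / 2.622 MeV = 473 fm.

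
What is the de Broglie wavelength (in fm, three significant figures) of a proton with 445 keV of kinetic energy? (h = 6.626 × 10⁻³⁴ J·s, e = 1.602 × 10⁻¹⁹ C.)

λ = 42.9 fm

KE = 445 keV = 7.129 × 10⁻¹⁴ J.
p = √(2mKE) = √(2 × 1.673 × 10⁻²⁷ × 7.129 × 10⁻¹⁴) = 1.544 × 10⁻²⁰ kg·m/s.
λ = h/p = 6.626 × 10⁻³⁴ / 1.544 × 10⁻²⁰ = 4.29 × 10⁻¹⁴ m = 42.9 fm.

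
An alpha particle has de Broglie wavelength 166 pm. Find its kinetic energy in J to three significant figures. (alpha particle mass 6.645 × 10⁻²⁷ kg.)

KE = 1.20 × 10⁻²¹ J

p = h/λ = 6.626 × 10⁻³⁴ / 1.660 × 10⁻¹⁰ = 3.992 × 10⁻²⁴ kg·m/s.
KE = p²/(2m) = (3.992 × 10⁻²⁴)² / (2 × 6.645 × 10⁻²⁷) = 1.199 × 10⁻²¹ J = 1.20 × 10⁻²¹ J.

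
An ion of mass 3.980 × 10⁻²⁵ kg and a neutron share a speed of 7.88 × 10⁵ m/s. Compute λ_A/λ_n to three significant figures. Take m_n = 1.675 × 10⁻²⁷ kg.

λ_A/λ_n = 4.21 × 10⁻³

At fixed v, p = mv so λ = h/(mv) ∝ 1/m.
λ_A/λ_n = m_n/m_A = 1.675 × 10⁻²⁷/3.980 × 10⁻²⁵ = 4.21 × 10⁻³.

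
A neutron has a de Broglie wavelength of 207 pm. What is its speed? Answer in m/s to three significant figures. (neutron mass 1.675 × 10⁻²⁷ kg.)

p = h/λ = 6.626 × 10⁻³⁴ / 2.070 × 10⁻¹⁰ = 3.201 × 10⁻²⁴ kg·m/s.
v = p/m = 3.201 × 10⁻²⁴ / 1.675 × 10⁻²⁷ = 1.91 × 10³ m/s = 1910 m/s.

v = 1910 m/s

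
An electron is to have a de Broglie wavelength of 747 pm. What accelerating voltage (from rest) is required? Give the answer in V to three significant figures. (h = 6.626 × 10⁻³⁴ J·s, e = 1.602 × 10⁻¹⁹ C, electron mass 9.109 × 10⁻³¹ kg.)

V = 2.70 V

p = h/λ = 6.626 × 10⁻³⁴ / 7.470 × 10⁻¹⁰ = 8.870 × 10⁻²⁵ kg·m/s.
KE = p²/(2m) = 4.319 × 10⁻¹⁹ J.
V = KE/e = 4.319 × 10⁻¹⁹ / (1.602 × 10⁻¹⁹) = 2.70 V.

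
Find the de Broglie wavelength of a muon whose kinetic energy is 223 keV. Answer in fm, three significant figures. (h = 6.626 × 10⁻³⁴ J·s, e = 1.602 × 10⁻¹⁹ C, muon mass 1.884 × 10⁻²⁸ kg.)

λ = 181 fm

KE = 223 keV = 3.572 × 10⁻¹⁴ J.
p = √(2mKE) = √(2 × 1.884 × 10⁻²⁸ × 3.572 × 10⁻¹⁴) = 3.669 × 10⁻²¹ kg·m/s.
λ = h/p = 6.626 × 10⁻³⁴ / 3.669 × 10⁻²¹ = 1.81 × 10⁻¹³ m = 181 fm.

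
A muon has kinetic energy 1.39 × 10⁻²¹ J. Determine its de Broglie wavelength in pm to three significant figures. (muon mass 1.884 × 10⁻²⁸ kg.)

λ = 916 pm

p = √(2mKE) = √(2 × 1.884 × 10⁻²⁸ × 1.390 × 10⁻²¹) = 7.237 × 10⁻²⁵ kg·m/s.
λ = h/p = 6.626 × 10⁻³⁴ / 7.237 × 10⁻²⁵ = 9.16 × 10⁻¹⁰ m = 916 pm.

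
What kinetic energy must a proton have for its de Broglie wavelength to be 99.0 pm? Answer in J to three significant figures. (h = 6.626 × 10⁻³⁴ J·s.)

p = h/λ = 6.626 × 10⁻³⁴ / 9.900 × 10⁻¹¹ = 6.693 × 10⁻²⁴ kg·m/s.
KE = p²/(2m) = (6.693 × 10⁻²⁴)² / (2 × 1.673 × 10⁻²⁷) = 1.339 × 10⁻²⁰ J = 1.34 × 10⁻²⁰ J.

KE = 1.34 × 10⁻²⁰ J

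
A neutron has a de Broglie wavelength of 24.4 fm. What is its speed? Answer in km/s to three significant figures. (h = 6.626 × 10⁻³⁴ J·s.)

p = h/λ = 6.626 × 10⁻³⁴ / 2.440 × 10⁻¹⁴ = 2.716 × 10⁻²⁰ kg·m/s.
v = p/m = 2.716 × 10⁻²⁰ / 1.675 × 10⁻²⁷ = 1.62 × 10⁷ m/s = 1.62 × 10⁴ km/s.

v = 1.62 × 10⁴ km/s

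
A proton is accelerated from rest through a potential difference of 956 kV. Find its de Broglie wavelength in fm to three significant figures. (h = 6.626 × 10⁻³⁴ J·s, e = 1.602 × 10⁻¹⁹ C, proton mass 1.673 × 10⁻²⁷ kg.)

KE = eV = 1.602 × 10⁻¹⁹ × 9.560 × 10⁵ = 1.532 × 10⁻¹³ J.
p = √(2mKE) = √(2 × 1.673 × 10⁻²⁷ × 1.532 × 10⁻¹³) = 2.264 × 10⁻²⁰ kg·m/s.
λ = h/p = 6.626 × 10⁻³⁴ / 2.264 × 10⁻²⁰ = 2.93 × 10⁻¹⁴ m = 29.3 fm.

λ = 29.3 fm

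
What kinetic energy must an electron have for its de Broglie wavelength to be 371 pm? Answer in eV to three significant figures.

p = h/λ = 6.626 × 10⁻³⁴ / 3.710 × 10⁻¹⁰ = 1.786 × 10⁻²⁴ kg·m/s.
KE = p²/(2m) = (1.786 × 10⁻²⁴)² / (2 × 9.109 × 10⁻³¹) = 1.751 × 10⁻¹⁸ J = 10.9 eV.

KE = 10.9 eV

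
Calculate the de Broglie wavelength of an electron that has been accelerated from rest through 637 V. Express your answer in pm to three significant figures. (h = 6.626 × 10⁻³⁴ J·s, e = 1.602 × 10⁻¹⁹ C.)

λ = 48.6 pm

KE = eV = 1.602 × 10⁻¹⁹ × 637.0 = 1.020 × 10⁻¹⁶ J.
p = √(2mKE) = √(2 × 9.109 × 10⁻³¹ × 1.020 × 10⁻¹⁶) = 1.363 × 10⁻²³ kg·m/s.
λ = h/p = 6.626 × 10⁻³⁴ / 1.363 × 10⁻²³ = 4.86 × 10⁻¹¹ m = 48.6 pm.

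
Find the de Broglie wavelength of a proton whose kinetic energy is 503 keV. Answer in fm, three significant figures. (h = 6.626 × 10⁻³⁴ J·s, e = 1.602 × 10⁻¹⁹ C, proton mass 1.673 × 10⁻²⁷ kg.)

λ = 40.4 fm

KE = 503 keV = 8.058 × 10⁻¹⁴ J.
p = √(2mKE) = √(2 × 1.673 × 10⁻²⁷ × 8.058 × 10⁻¹⁴) = 1.642 × 10⁻²⁰ kg·m/s.
λ = h/p = 6.626 × 10⁻³⁴ / 1.642 × 10⁻²⁰ = 4.04 × 10⁻¹⁴ m = 40.4 fm.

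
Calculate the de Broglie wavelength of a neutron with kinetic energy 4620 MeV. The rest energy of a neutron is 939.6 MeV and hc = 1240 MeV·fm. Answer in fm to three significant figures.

Total energy E = KE + m₀c² = 4620 + 939.6 = 5559.6 MeV.
(pc)² = E² − (m₀c²)² = (5559.6)² − (939.6)² = 3.003 × 10⁷ MeV², so pc = 5480 MeV.
λ = hc/(pc) = 1240 MeV·fm / 5480 MeV = 0.226 fm.

λ = 0.226 fm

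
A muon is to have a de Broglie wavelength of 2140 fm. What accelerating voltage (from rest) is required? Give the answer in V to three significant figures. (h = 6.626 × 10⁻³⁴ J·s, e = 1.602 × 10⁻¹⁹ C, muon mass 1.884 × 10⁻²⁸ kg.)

V = 1590 V

p = h/λ = 6.626 × 10⁻³⁴ / 2.140 × 10⁻¹² = 3.096 × 10⁻²² kg·m/s.
KE = p²/(2m) = 2.544 × 10⁻¹⁶ J.
V = KE/e = 2.544 × 10⁻¹⁶ / (1.602 × 10⁻¹⁹) = 1590 V.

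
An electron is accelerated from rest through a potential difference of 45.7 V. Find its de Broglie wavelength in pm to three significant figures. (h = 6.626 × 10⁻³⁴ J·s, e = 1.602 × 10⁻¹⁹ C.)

λ = 181 pm

KE = eV = 1.602 × 10⁻¹⁹ × 45.70 = 7.321 × 10⁻¹⁸ J.
p = √(2mKE) = √(2 × 9.109 × 10⁻³¹ × 7.321 × 10⁻¹⁸) = 3.652 × 10⁻²⁴ kg·m/s.
λ = h/p = 6.626 × 10⁻³⁴ / 3.652 × 10⁻²⁴ = 1.81 × 10⁻¹⁰ m = 181 pm.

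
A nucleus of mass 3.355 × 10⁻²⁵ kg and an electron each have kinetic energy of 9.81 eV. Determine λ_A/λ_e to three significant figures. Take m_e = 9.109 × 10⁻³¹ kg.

λ_A/λ_e = 1.65 × 10⁻³

At fixed KE, p = √(2mKE) so λ = h/p ∝ 1/√m.
λ_A/λ_e = √(m_e/m_A) = √(9.109 × 10⁻³¹/3.355 × 10⁻²⁵) = √(2.715 × 10⁻⁶) = 1.65 × 10⁻³.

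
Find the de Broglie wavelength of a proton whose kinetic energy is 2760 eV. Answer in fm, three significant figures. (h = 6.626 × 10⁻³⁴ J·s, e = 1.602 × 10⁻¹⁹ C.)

KE = 2760 eV = 4.422 × 10⁻¹⁶ J.
p = √(2mKE) = √(2 × 1.673 × 10⁻²⁷ × 4.422 × 10⁻¹⁶) = 1.216 × 10⁻²¹ kg·m/s.
λ = h/p = 6.626 × 10⁻³⁴ / 1.216 × 10⁻²¹ = 5.45 × 10⁻¹³ m = 545 fm.

λ = 545 fm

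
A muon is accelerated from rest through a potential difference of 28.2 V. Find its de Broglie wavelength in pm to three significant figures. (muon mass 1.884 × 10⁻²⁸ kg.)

KE = eV = 1.602 × 10⁻¹⁹ × 28.20 = 4.518 × 10⁻¹⁸ J.
p = √(2mKE) = √(2 × 1.884 × 10⁻²⁸ × 4.518 × 10⁻¹⁸) = 4.126 × 10⁻²³ kg·m/s.
λ = h/p = 6.626 × 10⁻³⁴ / 4.126 × 10⁻²³ = 1.61 × 10⁻¹¹ m = 16.1 pm.

λ = 16.1 pm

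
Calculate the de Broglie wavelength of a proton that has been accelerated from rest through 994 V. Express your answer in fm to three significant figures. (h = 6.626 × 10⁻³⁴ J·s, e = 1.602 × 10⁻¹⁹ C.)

λ = 908 fm

KE = eV = 1.602 × 10⁻¹⁹ × 994.0 = 1.592 × 10⁻¹⁶ J.
p = √(2mKE) = √(2 × 1.673 × 10⁻²⁷ × 1.592 × 10⁻¹⁶) = 7.299 × 10⁻²² kg·m/s.
λ = h/p = 6.626 × 10⁻³⁴ / 7.299 × 10⁻²² = 9.08 × 10⁻¹³ m = 908 fm.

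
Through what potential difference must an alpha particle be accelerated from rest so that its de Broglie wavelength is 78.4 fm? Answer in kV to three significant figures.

V = 16.8 kV

p = h/λ = 6.626 × 10⁻³⁴ / 7.840 × 10⁻¹⁴ = 8.452 × 10⁻²¹ kg·m/s.
KE = p²/(2m) = 5.375 × 10⁻¹⁵ J.
V = KE/2e = 5.375 × 10⁻¹⁵ / (2 × 1.602 × 10⁻¹⁹) = 16.8 kV.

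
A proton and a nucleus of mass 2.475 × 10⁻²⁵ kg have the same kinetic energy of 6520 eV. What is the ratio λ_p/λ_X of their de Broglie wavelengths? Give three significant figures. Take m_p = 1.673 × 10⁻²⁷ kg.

At fixed KE, p = √(2mKE) so λ = h/p ∝ 1/√m.
λ_p/λ_X = √(m_X/m_p) = √(2.475 × 10⁻²⁵/1.673 × 10⁻²⁷) = √(147.9) = 12.2.

λ_p/λ_X = 12.2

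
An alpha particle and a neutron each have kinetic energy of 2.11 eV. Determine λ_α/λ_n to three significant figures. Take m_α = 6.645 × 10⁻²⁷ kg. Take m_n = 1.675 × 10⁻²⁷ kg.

At fixed KE, p = √(2mKE) so λ = h/p ∝ 1/√m.
λ_α/λ_n = √(m_n/m_α) = √(1.675 × 10⁻²⁷/6.645 × 10⁻²⁷) = √(0.2521) = 0.502.

λ_α/λ_n = 0.502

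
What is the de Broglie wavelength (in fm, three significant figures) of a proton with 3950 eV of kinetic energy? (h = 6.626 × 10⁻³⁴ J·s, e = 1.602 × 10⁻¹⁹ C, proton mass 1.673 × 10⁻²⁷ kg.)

KE = 3950 eV = 6.328 × 10⁻¹⁶ J.
p = √(2mKE) = √(2 × 1.673 × 10⁻²⁷ × 6.328 × 10⁻¹⁶) = 1.455 × 10⁻²¹ kg·m/s.
λ = h/p = 6.626 × 10⁻³⁴ / 1.455 × 10⁻²¹ = 4.55 × 10⁻¹³ m = 455 fm.

λ = 455 fm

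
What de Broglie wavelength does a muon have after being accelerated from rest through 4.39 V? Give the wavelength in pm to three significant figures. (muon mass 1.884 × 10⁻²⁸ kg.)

KE = eV = 1.602 × 10⁻¹⁹ × 4.390 = 7.033 × 10⁻¹⁹ J.
p = √(2mKE) = √(2 × 1.884 × 10⁻²⁸ × 7.033 × 10⁻¹⁹) = 1.628 × 10⁻²³ kg·m/s.
λ = h/p = 6.626 × 10⁻³⁴ / 1.628 × 10⁻²³ = 4.07 × 10⁻¹¹ m = 40.7 pm.

λ = 40.7 pm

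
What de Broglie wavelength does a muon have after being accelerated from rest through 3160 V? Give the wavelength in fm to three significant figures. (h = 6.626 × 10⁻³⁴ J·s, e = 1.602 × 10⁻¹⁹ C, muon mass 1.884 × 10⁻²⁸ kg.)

λ = 1520 fm

KE = eV = 1.602 × 10⁻¹⁹ × 3160 = 5.062 × 10⁻¹⁶ J.
p = √(2mKE) = √(2 × 1.884 × 10⁻²⁸ × 5.062 × 10⁻¹⁶) = 4.367 × 10⁻²² kg·m/s.
λ = h/p = 6.626 × 10⁻³⁴ / 4.367 × 10⁻²² = 1.52 × 10⁻¹² m = 1520 fm.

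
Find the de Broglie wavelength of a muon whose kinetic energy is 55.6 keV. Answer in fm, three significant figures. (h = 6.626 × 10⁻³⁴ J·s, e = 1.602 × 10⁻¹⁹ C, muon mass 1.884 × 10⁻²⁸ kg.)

KE = 55.6 keV = 8.907 × 10⁻¹⁵ J.
p = √(2mKE) = √(2 × 1.884 × 10⁻²⁸ × 8.907 × 10⁻¹⁵) = 1.832 × 10⁻²¹ kg·m/s.
λ = h/p = 6.626 × 10⁻³⁴ / 1.832 × 10⁻²¹ = 3.62 × 10⁻¹³ m = 362 fm.

λ = 362 fm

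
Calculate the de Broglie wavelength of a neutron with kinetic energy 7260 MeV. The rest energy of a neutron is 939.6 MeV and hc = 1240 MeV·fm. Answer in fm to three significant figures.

Total energy E = KE + m₀c² = 7260 + 939.6 = 8199.6 MeV.
(pc)² = E² − (m₀c²)² = (8199.6)² − (939.6)² = 6.635 × 10⁷ MeV², so pc = 8146 MeV.
λ = hc/(pc) = 1240 MeV·fm / 8146 MeV = 0.152 fm.

λ = 0.152 fm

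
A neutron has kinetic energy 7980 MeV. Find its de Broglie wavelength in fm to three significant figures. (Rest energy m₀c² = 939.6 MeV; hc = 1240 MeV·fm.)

λ = 0.140 fm

Total energy E = KE + m₀c² = 7980 + 939.6 = 8919.6 MeV.
(pc)² = E² − (m₀c²)² = (8919.6)² − (939.6)² = 7.868 × 10⁷ MeV², so pc = 8870 MeV.
λ = hc/(pc) = 1240 MeV·fm / 8870 MeV = 0.140 fm.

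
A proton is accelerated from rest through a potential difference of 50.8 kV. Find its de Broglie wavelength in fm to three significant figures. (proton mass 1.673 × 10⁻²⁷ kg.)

KE = eV = 1.602 × 10⁻¹⁹ × 5.080 × 10⁴ = 8.138 × 10⁻¹⁵ J.
p = √(2mKE) = √(2 × 1.673 × 10⁻²⁷ × 8.138 × 10⁻¹⁵) = 5.218 × 10⁻²¹ kg·m/s.
λ = h/p = 6.626 × 10⁻³⁴ / 5.218 × 10⁻²¹ = 1.27 × 10⁻¹³ m = 127 fm.

λ = 127 fm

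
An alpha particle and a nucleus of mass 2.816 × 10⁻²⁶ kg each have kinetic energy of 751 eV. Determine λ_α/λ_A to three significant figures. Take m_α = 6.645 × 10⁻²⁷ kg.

At fixed KE, p = √(2mKE) so λ = h/p ∝ 1/√m.
λ_α/λ_A = √(m_A/m_α) = √(2.816 × 10⁻²⁶/6.645 × 10⁻²⁷) = √(4.238) = 2.06.

λ_α/λ_A = 2.06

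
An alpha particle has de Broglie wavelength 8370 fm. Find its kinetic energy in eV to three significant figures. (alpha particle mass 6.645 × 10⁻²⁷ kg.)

p = h/λ = 6.626 × 10⁻³⁴ / 8.370 × 10⁻¹² = 7.916 × 10⁻²³ kg·m/s.
KE = p²/(2m) = (7.916 × 10⁻²³)² / (2 × 6.645 × 10⁻²⁷) = 4.715 × 10⁻¹⁹ J = 2.94 eV.

KE = 2.94 eV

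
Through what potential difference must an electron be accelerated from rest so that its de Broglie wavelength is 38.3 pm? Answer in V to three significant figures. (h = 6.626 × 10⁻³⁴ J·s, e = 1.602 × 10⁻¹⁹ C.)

V = 1030 V

p = h/λ = 6.626 × 10⁻³⁴ / 3.830 × 10⁻¹¹ = 1.730 × 10⁻²³ kg·m/s.
KE = p²/(2m) = 1.643 × 10⁻¹⁶ J.
V = KE/e = 1.643 × 10⁻¹⁶ / (1.602 × 10⁻¹⁹) = 1030 V.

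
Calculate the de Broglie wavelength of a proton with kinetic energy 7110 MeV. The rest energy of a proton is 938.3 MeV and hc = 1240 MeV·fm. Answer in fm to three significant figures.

Total energy E = KE + m₀c² = 7110 + 938.3 = 8048.3 MeV.
(pc)² = E² − (m₀c²)² = (8048.3)² − (938.3)² = 6.389 × 10⁷ MeV², so pc = 7993 MeV.
λ = hc/(pc) = 1240 MeV·fm / 7993 MeV = 0.155 fm.

λ = 0.155 fm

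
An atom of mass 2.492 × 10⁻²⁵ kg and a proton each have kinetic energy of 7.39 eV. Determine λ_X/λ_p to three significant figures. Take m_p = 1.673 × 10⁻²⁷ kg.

λ_X/λ_p = 0.0819

At fixed KE, p = √(2mKE) so λ = h/p ∝ 1/√m.
λ_X/λ_p = √(m_p/m_X) = √(1.673 × 10⁻²⁷/2.492 × 10⁻²⁵) = √(6.713 × 10⁻³) = 0.0819.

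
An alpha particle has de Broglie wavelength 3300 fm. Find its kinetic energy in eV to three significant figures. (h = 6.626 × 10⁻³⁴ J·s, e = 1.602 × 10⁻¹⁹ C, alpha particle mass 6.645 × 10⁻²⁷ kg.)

KE = 18.9 eV

p = h/λ = 6.626 × 10⁻³⁴ / 3.300 × 10⁻¹² = 2.008 × 10⁻²² kg·m/s.
KE = p²/(2m) = (2.008 × 10⁻²²)² / (2 × 6.645 × 10⁻²⁷) = 3.034 × 10⁻¹⁸ J = 18.9 eV.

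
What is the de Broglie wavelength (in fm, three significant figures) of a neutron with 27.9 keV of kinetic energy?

λ = 171 fm

KE = 27.9 keV = 4.470 × 10⁻¹⁵ J.
p = √(2mKE) = √(2 × 1.675 × 10⁻²⁷ × 4.470 × 10⁻¹⁵) = 3.870 × 10⁻²¹ kg·m/s.
λ = h/p = 6.626 × 10⁻³⁴ / 3.870 × 10⁻²¹ = 1.71 × 10⁻¹³ m = 171 fm.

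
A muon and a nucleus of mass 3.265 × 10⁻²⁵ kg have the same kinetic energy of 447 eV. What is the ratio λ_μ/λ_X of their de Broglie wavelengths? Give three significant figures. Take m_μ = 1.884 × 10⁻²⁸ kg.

λ_μ/λ_X = 41.6

At fixed KE, p = √(2mKE) so λ = h/p ∝ 1/√m.
λ_μ/λ_X = √(m_X/m_μ) = √(3.265 × 10⁻²⁵/1.884 × 10⁻²⁸) = √(1733) = 41.6.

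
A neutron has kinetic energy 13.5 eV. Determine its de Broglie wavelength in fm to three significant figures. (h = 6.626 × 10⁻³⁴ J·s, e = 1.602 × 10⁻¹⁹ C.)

KE = 13.5 eV = 2.163 × 10⁻¹⁸ J.
p = √(2mKE) = √(2 × 1.675 × 10⁻²⁷ × 2.163 × 10⁻¹⁸) = 8.512 × 10⁻²³ kg·m/s.
λ = h/p = 6.626 × 10⁻³⁴ / 8.512 × 10⁻²³ = 7.78 × 10⁻¹² m = 7780 fm.

λ = 7780 fm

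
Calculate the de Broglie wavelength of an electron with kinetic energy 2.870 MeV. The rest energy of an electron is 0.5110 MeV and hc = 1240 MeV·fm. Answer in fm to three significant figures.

Total energy E = KE + m₀c² = 2.870 + 0.5110 = 3.3810 MeV.
(pc)² = E² − (m₀c²)² = (3.3810)² − (0.5110)² = 11.17 MeV², so pc = 3.342 MeV.
λ = hc/(pc) = 1240 MeV·fm / 3.342 MeV = 371 fm.

λ = 371 fm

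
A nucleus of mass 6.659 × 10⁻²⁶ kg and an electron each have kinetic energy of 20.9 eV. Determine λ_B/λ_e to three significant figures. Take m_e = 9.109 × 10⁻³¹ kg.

At fixed KE, p = √(2mKE) so λ = h/p ∝ 1/√m.
λ_B/λ_e = √(m_e/m_B) = √(9.109 × 10⁻³¹/6.659 × 10⁻²⁶) = √(1.368 × 10⁻⁵) = 3.70 × 10⁻³.

λ_B/λ_e = 3.70 × 10⁻³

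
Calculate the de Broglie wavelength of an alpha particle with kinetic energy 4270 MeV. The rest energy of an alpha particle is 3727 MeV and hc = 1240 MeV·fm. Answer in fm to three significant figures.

λ = 0.175 fm

Total energy E = KE + m₀c² = 4270 + 3727 = 7997 MeV.
(pc)² = E² − (m₀c²)² = (7997)² − (3727)² = 5.006 × 10⁷ MeV², so pc = 7075 MeV.
λ = hc/(pc) = 1240 MeV·fm / 7075 MeV = 0.175 fm.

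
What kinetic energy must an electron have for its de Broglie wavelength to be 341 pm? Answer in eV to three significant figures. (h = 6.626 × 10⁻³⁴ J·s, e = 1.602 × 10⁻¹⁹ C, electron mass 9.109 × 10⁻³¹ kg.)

p = h/λ = 6.626 × 10⁻³⁴ / 3.410 × 10⁻¹⁰ = 1.943 × 10⁻²⁴ kg·m/s.
KE = p²/(2m) = (1.943 × 10⁻²⁴)² / (2 × 9.109 × 10⁻³¹) = 2.072 × 10⁻¹⁸ J = 12.9 eV.

KE = 12.9 eV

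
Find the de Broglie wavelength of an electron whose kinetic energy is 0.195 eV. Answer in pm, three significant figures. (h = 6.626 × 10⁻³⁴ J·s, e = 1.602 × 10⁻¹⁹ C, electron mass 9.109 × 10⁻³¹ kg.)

KE = 0.195 eV = 3.124 × 10⁻²⁰ J.
p = √(2mKE) = √(2 × 9.109 × 10⁻³¹ × 3.124 × 10⁻²⁰) = 2.386 × 10⁻²⁵ kg·m/s.
λ = h/p = 6.626 × 10⁻³⁴ / 2.386 × 10⁻²⁵ = 2.78 × 10⁻⁹ m = 2780 pm.

λ = 2780 pm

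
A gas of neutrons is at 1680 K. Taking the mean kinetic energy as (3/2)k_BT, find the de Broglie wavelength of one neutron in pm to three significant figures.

KE = (3/2)k_BT = 1.5 × 1.381 × 10⁻²³ × 1680 = 3.480 × 10⁻²⁰ J.
p = √(2mKE) = √(2 × 1.675 × 10⁻²⁷ × 3.480 × 10⁻²⁰) = 1.080 × 10⁻²³ kg·m/s.
λ = h/p = 6.14 × 10⁻¹¹ m = 61.4 pm.

λ = 61.4 pm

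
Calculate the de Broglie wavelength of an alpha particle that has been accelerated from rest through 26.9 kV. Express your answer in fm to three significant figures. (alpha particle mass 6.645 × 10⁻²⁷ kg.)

λ = 61.9 fm

KE = 2eV = 2 × 1.602 × 10⁻¹⁹ × 2.690 × 10⁴ = 8.619 × 10⁻¹⁵ J.
p = √(2mKE) = √(2 × 6.645 × 10⁻²⁷ × 8.619 × 10⁻¹⁵) = 1.070 × 10⁻²⁰ kg·m/s.
λ = h/p = 6.626 × 10⁻³⁴ / 1.070 × 10⁻²⁰ = 6.19 × 10⁻¹⁴ m = 61.9 fm.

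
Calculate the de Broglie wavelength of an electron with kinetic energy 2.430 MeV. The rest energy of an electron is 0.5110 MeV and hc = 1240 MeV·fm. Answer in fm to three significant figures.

Total energy E = KE + m₀c² = 2.430 + 0.5110 = 2.9410 MeV.
(pc)² = E² − (m₀c²)² = (2.9410)² − (0.5110)² = 8.388 MeV², so pc = 2.896 MeV.
λ = hc/(pc) = 1240 MeV·fm / 2.896 MeV = 428 fm.

λ = 428 fm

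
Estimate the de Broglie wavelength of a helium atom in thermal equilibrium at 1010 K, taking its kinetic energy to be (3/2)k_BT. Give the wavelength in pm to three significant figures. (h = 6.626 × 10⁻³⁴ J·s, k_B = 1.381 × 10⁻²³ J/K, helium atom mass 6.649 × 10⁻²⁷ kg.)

KE = (3/2)k_BT = 1.5 × 1.381 × 10⁻²³ × 1010 = 2.092 × 10⁻²⁰ J.
p = √(2mKE) = √(2 × 6.649 × 10⁻²⁷ × 2.092 × 10⁻²⁰) = 1.668 × 10⁻²³ kg·m/s.
λ = h/p = 3.97 × 10⁻¹¹ m = 39.7 pm.

λ = 39.7 pm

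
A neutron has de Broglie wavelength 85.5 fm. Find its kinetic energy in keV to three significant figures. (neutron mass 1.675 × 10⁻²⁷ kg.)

KE = 112 keV

p = h/λ = 6.626 × 10⁻³⁴ / 8.550 × 10⁻¹⁴ = 7.750 × 10⁻²¹ kg·m/s.
KE = p²/(2m) = (7.750 × 10⁻²¹)² / (2 × 1.675 × 10⁻²⁷) = 1.793 × 10⁻¹⁴ J = 112 keV.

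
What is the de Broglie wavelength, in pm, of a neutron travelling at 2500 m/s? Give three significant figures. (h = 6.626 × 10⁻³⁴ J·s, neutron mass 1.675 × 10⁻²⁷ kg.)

p = mv = 1.675 × 10⁻²⁷ × 2500 = 4.188 × 10⁻²⁴ kg·m/s.
λ = h/p = 6.626 × 10⁻³⁴ / 4.188 × 10⁻²⁴ = 1.58 × 10⁻¹⁰ m = 158 pm.

λ = 158 pm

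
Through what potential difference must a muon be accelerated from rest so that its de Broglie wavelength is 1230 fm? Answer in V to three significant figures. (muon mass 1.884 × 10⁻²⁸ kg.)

V = 4810 V

p = h/λ = 6.626 × 10⁻³⁴ / 1.230 × 10⁻¹² = 5.387 × 10⁻²² kg·m/s.
KE = p²/(2m) = 7.702 × 10⁻¹⁶ J.
V = KE/e = 7.702 × 10⁻¹⁶ / (1.602 × 10⁻¹⁹) = 4810 V.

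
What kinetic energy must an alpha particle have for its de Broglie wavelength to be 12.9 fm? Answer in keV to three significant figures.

p = h/λ = 6.626 × 10⁻³⁴ / 1.290 × 10⁻¹⁴ = 5.136 × 10⁻²⁰ kg·m/s.
KE = p²/(2m) = (5.136 × 10⁻²⁰)² / (2 × 6.645 × 10⁻²⁷) = 1.985 × 10⁻¹³ J = 1240 keV.

KE = 1240 keV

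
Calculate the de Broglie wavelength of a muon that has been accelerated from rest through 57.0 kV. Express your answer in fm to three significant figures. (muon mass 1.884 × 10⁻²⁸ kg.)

KE = eV = 1.602 × 10⁻¹⁹ × 5.700 × 10⁴ = 9.131 × 10⁻¹⁵ J.
p = √(2mKE) = √(2 × 1.884 × 10⁻²⁸ × 9.131 × 10⁻¹⁵) = 1.855 × 10⁻²¹ kg·m/s.
λ = h/p = 6.626 × 10⁻³⁴ / 1.855 × 10⁻²¹ = 3.57 × 10⁻¹³ m = 357 fm.

λ = 357 fm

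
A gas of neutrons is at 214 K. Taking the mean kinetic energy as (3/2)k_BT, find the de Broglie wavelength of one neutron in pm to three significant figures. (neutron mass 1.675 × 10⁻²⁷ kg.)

λ = 172 pm

KE = (3/2)k_BT = 1.5 × 1.381 × 10⁻²³ × 214 = 4.433 × 10⁻²¹ J.
p = √(2mKE) = √(2 × 1.675 × 10⁻²⁷ × 4.433 × 10⁻²¹) = 3.854 × 10⁻²⁴ kg·m/s.
λ = h/p = 1.72 × 10⁻¹⁰ m = 172 pm.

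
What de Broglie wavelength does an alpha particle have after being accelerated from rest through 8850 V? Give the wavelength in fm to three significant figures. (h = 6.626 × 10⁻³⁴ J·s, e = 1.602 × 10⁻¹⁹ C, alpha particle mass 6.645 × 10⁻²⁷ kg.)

λ = 108 fm

KE = 2eV = 2 × 1.602 × 10⁻¹⁹ × 8850 = 2.836 × 10⁻¹⁵ J.
p = √(2mKE) = √(2 × 6.645 × 10⁻²⁷ × 2.836 × 10⁻¹⁵) = 6.139 × 10⁻²¹ kg·m/s.
λ = h/p = 6.626 × 10⁻³⁴ / 6.139 × 10⁻²¹ = 1.08 × 10⁻¹³ m = 108 fm.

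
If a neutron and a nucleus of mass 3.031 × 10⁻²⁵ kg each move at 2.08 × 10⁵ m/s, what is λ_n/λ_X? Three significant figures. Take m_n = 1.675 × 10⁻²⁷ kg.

λ_n/λ_X = 181

At fixed v, p = mv so λ = h/(mv) ∝ 1/m.
λ_n/λ_X = m_X/m_n = 3.031 × 10⁻²⁵/1.675 × 10⁻²⁷ = 181.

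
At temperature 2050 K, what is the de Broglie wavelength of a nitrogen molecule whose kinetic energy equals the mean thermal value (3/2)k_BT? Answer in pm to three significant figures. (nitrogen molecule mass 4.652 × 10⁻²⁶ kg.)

λ = 10.5 pm

KE = (3/2)k_BT = 1.5 × 1.381 × 10⁻²³ × 2050 = 4.247 × 10⁻²⁰ J.
p = √(2mKE) = √(2 × 4.652 × 10⁻²⁶ × 4.247 × 10⁻²⁰) = 6.286 × 10⁻²³ kg·m/s.
λ = h/p = 1.05 × 10⁻¹¹ m = 10.5 pm.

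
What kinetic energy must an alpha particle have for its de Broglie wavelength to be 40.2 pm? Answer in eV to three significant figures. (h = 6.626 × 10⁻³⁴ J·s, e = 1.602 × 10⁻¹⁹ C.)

KE = 0.128 eV

p = h/λ = 6.626 × 10⁻³⁴ / 4.020 × 10⁻¹¹ = 1.648 × 10⁻²³ kg·m/s.
KE = p²/(2m) = (1.648 × 10⁻²³)² / (2 × 6.645 × 10⁻²⁷) = 2.044 × 10⁻²⁰ J = 0.128 eV.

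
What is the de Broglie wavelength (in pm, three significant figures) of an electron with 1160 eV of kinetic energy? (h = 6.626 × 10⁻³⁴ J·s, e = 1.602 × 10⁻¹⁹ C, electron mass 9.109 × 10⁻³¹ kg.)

KE = 1160 eV = 1.858 × 10⁻¹⁶ J.
p = √(2mKE) = √(2 × 9.109 × 10⁻³¹ × 1.858 × 10⁻¹⁶) = 1.840 × 10⁻²³ kg·m/s.
λ = h/p = 6.626 × 10⁻³⁴ / 1.840 × 10⁻²³ = 3.60 × 10⁻¹¹ m = 36.0 pm.

λ = 36.0 pm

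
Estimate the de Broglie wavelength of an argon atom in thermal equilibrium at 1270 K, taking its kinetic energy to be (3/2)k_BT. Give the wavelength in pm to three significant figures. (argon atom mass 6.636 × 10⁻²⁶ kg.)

KE = (3/2)k_BT = 1.5 × 1.381 × 10⁻²³ × 1270 = 2.631 × 10⁻²⁰ J.
p = √(2mKE) = √(2 × 6.636 × 10⁻²⁶ × 2.631 × 10⁻²⁰) = 5.909 × 10⁻²³ kg·m/s.
λ = h/p = 1.12 × 10⁻¹¹ m = 11.2 pm.

λ = 11.2 pm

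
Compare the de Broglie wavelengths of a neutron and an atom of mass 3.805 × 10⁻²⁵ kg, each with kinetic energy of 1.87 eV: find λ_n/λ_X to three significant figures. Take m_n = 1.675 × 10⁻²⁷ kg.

λ_n/λ_X = 15.1

At fixed KE, p = √(2mKE) so λ = h/p ∝ 1/√m.
λ_n/λ_X = √(m_X/m_n) = √(3.805 × 10⁻²⁵/1.675 × 10⁻²⁷) = √(227.2) = 15.1.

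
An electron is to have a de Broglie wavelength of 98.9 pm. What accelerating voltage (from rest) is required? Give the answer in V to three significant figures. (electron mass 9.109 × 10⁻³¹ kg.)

p = h/λ = 6.626 × 10⁻³⁴ / 9.890 × 10⁻¹¹ = 6.700 × 10⁻²⁴ kg·m/s.
KE = p²/(2m) = 2.464 × 10⁻¹⁷ J.
V = KE/e = 2.464 × 10⁻¹⁷ / (1.602 × 10⁻¹⁹) = 154 V.

V = 154 V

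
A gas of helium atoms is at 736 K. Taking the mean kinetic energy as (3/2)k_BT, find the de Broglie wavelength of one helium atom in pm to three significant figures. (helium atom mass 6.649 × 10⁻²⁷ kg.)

KE = (3/2)k_BT = 1.5 × 1.381 × 10⁻²³ × 736 = 1.525 × 10⁻²⁰ J.
p = √(2mKE) = √(2 × 6.649 × 10⁻²⁷ × 1.525 × 10⁻²⁰) = 1.424 × 10⁻²³ kg·m/s.
λ = h/p = 4.65 × 10⁻¹¹ m = 46.5 pm.

λ = 46.5 pm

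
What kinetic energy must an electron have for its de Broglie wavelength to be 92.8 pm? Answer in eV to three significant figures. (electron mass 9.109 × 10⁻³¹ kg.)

KE = 175 eV

p = h/λ = 6.626 × 10⁻³⁴ / 9.280 × 10⁻¹¹ = 7.140 × 10⁻²⁴ kg·m/s.
KE = p²/(2m) = (7.140 × 10⁻²⁴)² / (2 × 9.109 × 10⁻³¹) = 2.798 × 10⁻¹⁷ J = 175 eV.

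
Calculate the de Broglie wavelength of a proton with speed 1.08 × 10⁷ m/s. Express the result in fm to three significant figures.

p = mv = 1.673 × 10⁻²⁷ × 1.08 × 10⁷ = 1.807 × 10⁻²⁰ kg·m/s.
λ = h/p = 6.626 × 10⁻³⁴ / 1.807 × 10⁻²⁰ = 3.67 × 10⁻¹⁴ m = 36.7 fm.

λ = 36.7 fm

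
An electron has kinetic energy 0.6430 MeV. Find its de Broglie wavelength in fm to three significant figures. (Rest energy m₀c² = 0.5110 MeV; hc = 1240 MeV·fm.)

Total energy E = KE + m₀c² = 0.6430 + 0.5110 = 1.1540 MeV.
(pc)² = E² − (m₀c²)² = (1.1540)² − (0.5110)² = 1.071 MeV², so pc = 1.035 MeV.
λ = hc/(pc) = 1240 MeV·fm / 1.035 MeV = 1200 fm.

λ = 1200 fm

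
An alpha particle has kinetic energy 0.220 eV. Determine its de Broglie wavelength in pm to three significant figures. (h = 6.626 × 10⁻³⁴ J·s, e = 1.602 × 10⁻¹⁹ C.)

λ = 30.6 pm

KE = 0.220 eV = 3.524 × 10⁻²⁰ J.
p = √(2mKE) = √(2 × 6.645 × 10⁻²⁷ × 3.524 × 10⁻²⁰) = 2.164 × 10⁻²³ kg·m/s.
λ = h/p = 6.626 × 10⁻³⁴ / 2.164 × 10⁻²³ = 3.06 × 10⁻¹¹ m = 30.6 pm.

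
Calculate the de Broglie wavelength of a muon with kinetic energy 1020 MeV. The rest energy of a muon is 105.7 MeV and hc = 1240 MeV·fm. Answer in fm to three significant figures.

Total energy E = KE + m₀c² = 1020 + 105.7 = 1125.7 MeV.
(pc)² = E² − (m₀c²)² = (1125.7)² − (105.7)² = 1.256 × 10⁶ MeV², so pc = 1121 MeV.
λ = hc/(pc) = 1240 MeV·fm / 1121 MeV = 1.11 fm.

λ = 1.11 fm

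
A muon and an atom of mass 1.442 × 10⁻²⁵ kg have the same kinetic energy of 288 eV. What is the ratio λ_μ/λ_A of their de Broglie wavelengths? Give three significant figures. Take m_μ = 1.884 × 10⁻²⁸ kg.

At fixed KE, p = √(2mKE) so λ = h/p ∝ 1/√m.
λ_μ/λ_A = √(m_A/m_μ) = √(1.442 × 10⁻²⁵/1.884 × 10⁻²⁸) = √(765.4) = 27.7.

λ_μ/λ_A = 27.7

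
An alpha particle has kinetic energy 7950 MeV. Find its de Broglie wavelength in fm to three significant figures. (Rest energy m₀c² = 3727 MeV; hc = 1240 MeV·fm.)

λ = 0.112 fm

Total energy E = KE + m₀c² = 7950 + 3727 = 11677 MeV.
(pc)² = E² − (m₀c²)² = (11677)² − (3727)² = 1.225 × 10⁸ MeV², so pc = 1.107 × 10⁴ MeV.
λ = hc/(pc) = 1240 MeV·fm / 1.107 × 10⁴ MeV = 0.112 fm.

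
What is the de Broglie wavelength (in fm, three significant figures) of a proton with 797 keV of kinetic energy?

KE = 797 keV = 1.277 × 10⁻¹³ J.
p = √(2mKE) = √(2 × 1.673 × 10⁻²⁷ × 1.277 × 10⁻¹³) = 2.067 × 10⁻²⁰ kg·m/s.
λ = h/p = 6.626 × 10⁻³⁴ / 2.067 × 10⁻²⁰ = 3.21 × 10⁻¹⁴ m = 32.1 fm.

λ = 32.1 fm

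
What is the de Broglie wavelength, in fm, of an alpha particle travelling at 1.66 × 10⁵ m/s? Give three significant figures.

λ = 601 fm

p = mv = 6.645 × 10⁻²⁷ × 1.66 × 10⁵ = 1.103 × 10⁻²¹ kg·m/s.
λ = h/p = 6.626 × 10⁻³⁴ / 1.103 × 10⁻²¹ = 6.01 × 10⁻¹³ m = 601 fm.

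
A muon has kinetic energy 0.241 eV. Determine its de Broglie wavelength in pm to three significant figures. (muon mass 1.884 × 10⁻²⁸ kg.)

λ = 174 pm

KE = 0.241 eV = 3.861 × 10⁻²⁰ J.
p = √(2mKE) = √(2 × 1.884 × 10⁻²⁸ × 3.861 × 10⁻²⁰) = 3.814 × 10⁻²⁴ kg·m/s.
λ = h/p = 6.626 × 10⁻³⁴ / 3.814 × 10⁻²⁴ = 1.74 × 10⁻¹⁰ m = 174 pm.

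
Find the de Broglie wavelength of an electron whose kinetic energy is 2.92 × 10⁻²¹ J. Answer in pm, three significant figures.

p = √(2mKE) = √(2 × 9.109 × 10⁻³¹ × 2.920 × 10⁻²¹) = 7.294 × 10⁻²⁶ kg·m/s.
λ = h/p = 6.626 × 10⁻³⁴ / 7.294 × 10⁻²⁶ = 9.08 × 10⁻⁹ m = 9080 pm.

λ = 9080 pm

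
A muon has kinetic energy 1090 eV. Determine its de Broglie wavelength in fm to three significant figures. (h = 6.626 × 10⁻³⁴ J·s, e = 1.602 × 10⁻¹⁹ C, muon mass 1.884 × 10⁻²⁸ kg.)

λ = 2580 fm

KE = 1090 eV = 1.746 × 10⁻¹⁶ J.
p = √(2mKE) = √(2 × 1.884 × 10⁻²⁸ × 1.746 × 10⁻¹⁶) = 2.565 × 10⁻²² kg·m/s.
λ = h/p = 6.626 × 10⁻³⁴ / 2.565 × 10⁻²² = 2.58 × 10⁻¹² m = 2580 fm.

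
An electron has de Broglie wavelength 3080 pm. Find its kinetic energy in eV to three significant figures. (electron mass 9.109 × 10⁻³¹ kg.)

KE = 0.159 eV

p = h/λ = 6.626 × 10⁻³⁴ / 3.080 × 10⁻⁹ = 2.151 × 10⁻²⁵ kg·m/s.
KE = p²/(2m) = (2.151 × 10⁻²⁵)² / (2 × 9.109 × 10⁻³¹) = 2.540 × 10⁻²⁰ J = 0.159 eV.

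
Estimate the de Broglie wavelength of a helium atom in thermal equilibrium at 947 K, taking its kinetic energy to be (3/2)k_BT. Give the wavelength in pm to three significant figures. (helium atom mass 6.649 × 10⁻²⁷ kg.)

KE = (3/2)k_BT = 1.5 × 1.381 × 10⁻²³ × 947 = 1.962 × 10⁻²⁰ J.
p = √(2mKE) = √(2 × 6.649 × 10⁻²⁷ × 1.962 × 10⁻²⁰) = 1.615 × 10⁻²³ kg·m/s.
λ = h/p = 4.10 × 10⁻¹¹ m = 41.0 pm.

λ = 41.0 pm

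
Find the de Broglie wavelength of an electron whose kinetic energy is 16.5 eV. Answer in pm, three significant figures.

λ = 302 pm

KE = 16.5 eV = 2.643 × 10⁻¹⁸ J.
p = √(2mKE) = √(2 × 9.109 × 10⁻³¹ × 2.643 × 10⁻¹⁸) = 2.194 × 10⁻²⁴ kg·m/s.
λ = h/p = 6.626 × 10⁻³⁴ / 2.194 × 10⁻²⁴ = 3.02 × 10⁻¹⁰ m = 302 pm.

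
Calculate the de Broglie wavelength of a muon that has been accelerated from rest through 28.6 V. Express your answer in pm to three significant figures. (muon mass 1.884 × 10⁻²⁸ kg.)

λ = 15.9 pm

KE = eV = 1.602 × 10⁻¹⁹ × 28.60 = 4.582 × 10⁻¹⁸ J.
p = √(2mKE) = √(2 × 1.884 × 10⁻²⁸ × 4.582 × 10⁻¹⁸) = 4.155 × 10⁻²³ kg·m/s.
λ = h/p = 6.626 × 10⁻³⁴ / 4.155 × 10⁻²³ = 1.59 × 10⁻¹¹ m = 15.9 pm.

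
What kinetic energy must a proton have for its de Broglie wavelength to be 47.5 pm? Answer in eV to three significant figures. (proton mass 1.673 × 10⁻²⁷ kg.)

KE = 0.363 eV

p = h/λ = 6.626 × 10⁻³⁴ / 4.750 × 10⁻¹¹ = 1.395 × 10⁻²³ kg·m/s.
KE = p²/(2m) = (1.395 × 10⁻²³)² / (2 × 1.673 × 10⁻²⁷) = 5.816 × 10⁻²⁰ J = 0.363 eV.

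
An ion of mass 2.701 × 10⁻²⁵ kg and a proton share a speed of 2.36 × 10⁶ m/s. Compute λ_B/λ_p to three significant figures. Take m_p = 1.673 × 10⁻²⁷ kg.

λ_B/λ_p = 6.19 × 10⁻³

At fixed v, p = mv so λ = h/(mv) ∝ 1/m.
λ_B/λ_p = m_p/m_B = 1.673 × 10⁻²⁷/2.701 × 10⁻²⁵ = 6.19 × 10⁻³.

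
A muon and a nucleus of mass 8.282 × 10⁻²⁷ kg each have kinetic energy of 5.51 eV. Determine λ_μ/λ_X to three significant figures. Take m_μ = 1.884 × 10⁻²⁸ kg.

λ_μ/λ_X = 6.63

At fixed KE, p = √(2mKE) so λ = h/p ∝ 1/√m.
λ_μ/λ_X = √(m_X/m_μ) = √(8.282 × 10⁻²⁷/1.884 × 10⁻²⁸) = √(43.96) = 6.63.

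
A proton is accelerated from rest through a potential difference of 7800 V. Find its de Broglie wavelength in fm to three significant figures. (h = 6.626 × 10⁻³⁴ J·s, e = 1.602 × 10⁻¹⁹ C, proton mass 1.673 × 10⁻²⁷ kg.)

KE = eV = 1.602 × 10⁻¹⁹ × 7800 = 1.250 × 10⁻¹⁵ J.
p = √(2mKE) = √(2 × 1.673 × 10⁻²⁷ × 1.250 × 10⁻¹⁵) = 2.045 × 10⁻²¹ kg·m/s.
λ = h/p = 6.626 × 10⁻³⁴ / 2.045 × 10⁻²¹ = 3.24 × 10⁻¹³ m = 324 fm.

λ = 324 fm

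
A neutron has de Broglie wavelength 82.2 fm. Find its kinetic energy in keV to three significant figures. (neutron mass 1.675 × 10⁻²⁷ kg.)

KE = 121 keV

p = h/λ = 6.626 × 10⁻³⁴ / 8.220 × 10⁻¹⁴ = 8.061 × 10⁻²¹ kg·m/s.
KE = p²/(2m) = (8.061 × 10⁻²¹)² / (2 × 1.675 × 10⁻²⁷) = 1.940 × 10⁻¹⁴ J = 121 keV.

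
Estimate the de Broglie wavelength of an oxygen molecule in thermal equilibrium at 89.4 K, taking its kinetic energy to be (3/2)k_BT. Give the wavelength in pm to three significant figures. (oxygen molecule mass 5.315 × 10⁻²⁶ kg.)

KE = (3/2)k_BT = 1.5 × 1.381 × 10⁻²³ × 89.4 = 1.852 × 10⁻²¹ J.
p = √(2mKE) = √(2 × 5.315 × 10⁻²⁶ × 1.852 × 10⁻²¹) = 1.403 × 10⁻²³ kg·m/s.
λ = h/p = 4.72 × 10⁻¹¹ m = 47.2 pm.

λ = 47.2 pm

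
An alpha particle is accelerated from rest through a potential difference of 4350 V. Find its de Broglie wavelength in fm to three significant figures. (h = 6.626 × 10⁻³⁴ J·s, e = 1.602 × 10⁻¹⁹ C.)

λ = 154 fm

KE = 2eV = 2 × 1.602 × 10⁻¹⁹ × 4350 = 1.394 × 10⁻¹⁵ J.
p = √(2mKE) = √(2 × 6.645 × 10⁻²⁷ × 1.394 × 10⁻¹⁵) = 4.304 × 10⁻²¹ kg·m/s.
λ = h/p = 6.626 × 10⁻³⁴ / 4.304 × 10⁻²¹ = 1.54 × 10⁻¹³ m = 154 fm.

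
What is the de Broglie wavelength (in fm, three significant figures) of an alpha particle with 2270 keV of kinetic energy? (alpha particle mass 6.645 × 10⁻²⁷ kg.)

KE = 2270 keV = 3.637 × 10⁻¹³ J.
p = √(2mKE) = √(2 × 6.645 × 10⁻²⁷ × 3.637 × 10⁻¹³) = 6.952 × 10⁻²⁰ kg·m/s.
λ = h/p = 6.626 × 10⁻³⁴ / 6.952 × 10⁻²⁰ = 9.53 × 10⁻¹⁵ m = 9.53 fm.

λ = 9.53 fm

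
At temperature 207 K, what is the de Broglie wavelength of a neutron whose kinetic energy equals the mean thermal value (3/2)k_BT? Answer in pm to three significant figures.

λ = 175 pm

KE = (3/2)k_BT = 1.5 × 1.381 × 10⁻²³ × 207 = 4.288 × 10⁻²¹ J.
p = √(2mKE) = √(2 × 1.675 × 10⁻²⁷ × 4.288 × 10⁻²¹) = 3.790 × 10⁻²⁴ kg·m/s.
λ = h/p = 1.75 × 10⁻¹⁰ m = 175 pm.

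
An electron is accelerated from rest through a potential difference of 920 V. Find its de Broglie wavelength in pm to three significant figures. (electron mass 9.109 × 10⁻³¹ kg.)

λ = 40.4 pm

KE = eV = 1.602 × 10⁻¹⁹ × 920.0 = 1.474 × 10⁻¹⁶ J.
p = √(2mKE) = √(2 × 9.109 × 10⁻³¹ × 1.474 × 10⁻¹⁶) = 1.639 × 10⁻²³ kg·m/s.
λ = h/p = 6.626 × 10⁻³⁴ / 1.639 × 10⁻²³ = 4.04 × 10⁻¹¹ m = 40.4 pm.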